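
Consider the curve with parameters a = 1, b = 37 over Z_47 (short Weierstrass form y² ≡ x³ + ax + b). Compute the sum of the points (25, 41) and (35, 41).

(34, 6)

(25, 41) + (35, 41). λ = (41 - 41)/(35 - 25) ≡ 0/10 mod 47. 10⁻¹ ≡ 33 (mod 47), so λ ≡ 0.
  x = λ² - 25 - 35 = 0 - 60 ≡ 34; y = λ·(25 - 34) - 41 ≡ 6. → (34, 6)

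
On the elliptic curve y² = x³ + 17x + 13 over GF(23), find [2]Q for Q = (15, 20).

(11, 17)

tangent at (15, 20): λ = (3·15² + 17)/(2·20) ≡ 2/17. 17⁻¹ ≡ 19 (mod 23), so λ ≡ 2·19 ≡ 15.
  x = λ² - 15 - 15 = 225 - 30 ≡ 11; y = λ·(15 - 11) - 20 ≡ 17. → (11, 17)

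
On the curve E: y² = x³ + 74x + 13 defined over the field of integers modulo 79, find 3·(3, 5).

Write Q = (3, 5).
Repeated addition: build up to 3Q.
2Q: tangent at (3, 5): λ = (3·3² + 74)/(2·5) ≡ 22/10. 10⁻¹ ≡ 8 (mod 79), so λ ≡ 22·8 ≡ 18.
  x = λ² - 3 - 3 = 324 - 6 ≡ 2; y = λ·(3 - 2) - 5 ≡ 13. → (2, 13)
3Q: (2, 13) + (3, 5). λ = (5 - 13)/(3 - 2) ≡ 71/1 mod 79. 1⁻¹ ≡ 1 (mod 79) since 1·1 = 1 ≡ 1, so λ ≡ 71.
  x = λ² - 2 - 3 = 5041 - 5 ≡ 59; y = λ·(2 - 59) - 13 ≡ 48. → (59, 48)

(59, 48)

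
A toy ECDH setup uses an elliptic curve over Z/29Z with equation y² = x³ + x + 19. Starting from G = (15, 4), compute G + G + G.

(25, 26)

Repeated addition: build up to 3G.
2G: tangent at (15, 4): λ = (3·15² + 1)/(2·4) ≡ 9/8. 8⁻¹ ≡ 11 (mod 29), so λ ≡ 9·11 ≡ 12.
  x = λ² - 15 - 15 = 144 - 30 ≡ 27; y = λ·(15 - 27) - 4 ≡ 26. → (27, 26)
3G: (27, 26) + (15, 4). λ = (4 - 26)/(15 - 27) ≡ 7/17 mod 29. 17⁻¹ ≡ 12 (mod 29) since 17·12 = 204 ≡ 1, so λ ≡ 26.
  x = λ² - 27 - 15 = 676 - 42 ≡ 25; y = λ·(27 - 25) - 26 ≡ 26. → (25, 26)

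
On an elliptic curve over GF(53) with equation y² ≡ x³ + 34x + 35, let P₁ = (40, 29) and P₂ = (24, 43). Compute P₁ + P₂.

(32, 17)

(40, 29) + (24, 43). λ = (43 - 29)/(24 - 40) ≡ 14/37 mod 53. 37⁻¹ ≡ 43 (mod 53), so λ ≡ 19.
  x = λ² - 40 - 24 = 361 - 64 ≡ 32; y = λ·(40 - 32) - 29 ≡ 17. → (32, 17)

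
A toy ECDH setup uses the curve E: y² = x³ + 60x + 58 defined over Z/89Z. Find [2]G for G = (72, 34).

tangent at (72, 34): λ = (3·72² + 60)/(2·34) ≡ 37/68. 68⁻¹ ≡ 72 (mod 89), so λ ≡ 37·72 ≡ 83.
  x = λ² - 72 - 72 = 6889 - 144 ≡ 70; y = λ·(72 - 70) - 34 ≡ 43. → (70, 43)

(70, 43)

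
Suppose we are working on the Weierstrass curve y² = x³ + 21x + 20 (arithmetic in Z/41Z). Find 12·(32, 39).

(30, 4)

Write P = (32, 39).
Repeated addition: build up to 12P.
2P: tangent at (32, 39): λ = (3·32² + 21)/(2·39) ≡ 18/37. 37⁻¹ ≡ 10 (mod 41) since 37·10 = 370 ≡ 1, so λ ≡ 18·10 ≡ 16.
  x = λ² - 32 - 32 = 256 - 64 ≡ 28; y = λ·(32 - 28) - 39 ≡ 25. → (28, 25)
3P: (28, 25) + (32, 39). λ = (39 - 25)/(32 - 28) ≡ 14/4 mod 41. 4⁻¹ ≡ 31 (mod 41) since 4·31 = 124 ≡ 1, so λ ≡ 24.
  x = λ² - 28 - 32 = 576 - 60 ≡ 24; y = λ·(28 - 24) - 25 ≡ 30. → (24, 30)
4P: (24, 30) + (32, 39). λ = (39 - 30)/(32 - 24) ≡ 9/8 mod 41. 8⁻¹ ≡ 36 (mod 41), so λ ≡ 37.
  x = λ² - 24 - 32 = 1369 - 56 ≡ 1; y = λ·(24 - 1) - 30 ≡ 1. → (1, 1)
5P: (1, 1) + (32, 39). λ = (39 - 1)/(32 - 1) ≡ 38/31 mod 41. 31⁻¹ ≡ 4 (mod 41) since 31·4 = 124 ≡ 1, so λ ≡ 29.
  x = λ² - 1 - 32 = 841 - 33 ≡ 29; y = λ·(1 - 29) - 1 ≡ 7. → (29, 7)
6P: (29, 7) + (32, 39). λ = (39 - 7)/(32 - 29) ≡ 32/3 mod 41. 3⁻¹ ≡ 14 (mod 41) since 3·14 = 42 ≡ 1, so λ ≡ 38.
  x = λ² - 29 - 32 = 1444 - 61 ≡ 30; y = λ·(29 - 30) - 7 ≡ 37. → (30, 37)
7P: (30, 37) + (32, 39). λ = (39 - 37)/(32 - 30) ≡ 2/2 mod 41. 2⁻¹ ≡ 21 (mod 41), so λ ≡ 1.
  x = λ² - 30 - 32 = 1 - 62 ≡ 21; y = λ·(30 - 21) - 37 ≡ 13. → (21, 13)
8P: (21, 13) + (32, 39). λ = (39 - 13)/(32 - 21) ≡ 26/11 mod 41. 11⁻¹ ≡ 15 (mod 41), so λ ≡ 21.
  x = λ² - 21 - 32 = 441 - 53 ≡ 19; y = λ·(21 - 19) - 13 ≡ 29. → (19, 29)
9P: (19, 29) + (32, 39). λ = (39 - 29)/(32 - 19) ≡ 10/13 mod 41. 13⁻¹ ≡ 19 (mod 41), so λ ≡ 26.
  x = λ² - 19 - 32 = 676 - 51 ≡ 10; y = λ·(19 - 10) - 29 ≡ 0. → (10, 0)
10P: (10, 0) + (32, 39). λ = (39 - 0)/(32 - 10) ≡ 39/22 mod 41. 22⁻¹ ≡ 28 (mod 41) since 22·28 = 616 ≡ 1, so λ ≡ 26.
  x = λ² - 10 - 32 = 676 - 42 ≡ 19; y = λ·(10 - 19) - 0 ≡ 12. → (19, 12)
11P: (19, 12) + (32, 39). λ = (39 - 12)/(32 - 19) ≡ 27/13 mod 41. 13⁻¹ ≡ 19 (mod 41), so λ ≡ 21.
  x = λ² - 19 - 32 = 441 - 51 ≡ 21; y = λ·(19 - 21) - 12 ≡ 28. → (21, 28)
12P: (21, 28) + (32, 39). λ = (39 - 28)/(32 - 21) ≡ 11/11 mod 41. 11⁻¹ ≡ 15 (mod 41), so λ ≡ 1.
  x = λ² - 21 - 32 = 1 - 53 ≡ 30; y = λ·(21 - 30) - 28 ≡ 4. → (30, 4)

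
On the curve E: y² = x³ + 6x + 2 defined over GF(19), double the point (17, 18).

(9, 5)

tangent at (17, 18): λ = (3·17² + 6)/(2·18) ≡ 18/17. 17⁻¹ ≡ 9 (mod 19), so λ ≡ 18·9 ≡ 10.
  x = λ² - 17 - 17 = 100 - 34 ≡ 9; y = λ·(17 - 9) - 18 ≡ 5. → (9, 5)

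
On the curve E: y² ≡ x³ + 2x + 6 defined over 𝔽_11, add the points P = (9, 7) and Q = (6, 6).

(9, 7) + (6, 6). λ = (6 - 7)/(6 - 9) ≡ 10/8 mod 11. 8⁻¹ ≡ 7 (mod 11) since 8·7 = 56 ≡ 1, so λ ≡ 4.
  x = λ² - 9 - 6 = 16 - 15 ≡ 1; y = λ·(9 - 1) - 7 ≡ 3. → (1, 3)

(1, 3)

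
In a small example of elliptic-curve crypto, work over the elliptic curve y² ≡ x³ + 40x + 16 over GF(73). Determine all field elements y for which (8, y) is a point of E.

none

x³ + 40x + 16 = 848 ≡ 45 (mod 73).
45 is a non-residue mod 73; no y exists.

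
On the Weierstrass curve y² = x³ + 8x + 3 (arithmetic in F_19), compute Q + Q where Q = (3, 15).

(17, 13)

tangent at (3, 15): λ = (3·3² + 8)/(2·15) ≡ 16/11. 11⁻¹ ≡ 7 (mod 19) since 11·7 = 77 ≡ 1, so λ ≡ 16·7 ≡ 17.
  x = λ² - 3 - 3 = 289 - 6 ≡ 17; y = λ·(3 - 17) - 15 ≡ 13. → (17, 13)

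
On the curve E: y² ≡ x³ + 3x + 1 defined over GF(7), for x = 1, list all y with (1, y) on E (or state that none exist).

x³ + 3x + 1 = 5 ≡ 5 (mod 7).
5 is a non-residue mod 7; no y exists.

none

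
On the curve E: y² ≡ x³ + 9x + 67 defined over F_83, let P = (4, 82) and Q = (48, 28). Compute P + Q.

(4, 82) + (48, 28). λ = (28 - 82)/(48 - 4) ≡ 29/44 mod 83. 44⁻¹ ≡ 17 (mod 83) since 44·17 = 748 ≡ 1, so λ ≡ 78.
  x = λ² - 4 - 48 = 6084 - 52 ≡ 56; y = λ·(4 - 56) - 82 ≡ 12. → (56, 12)

(56, 12)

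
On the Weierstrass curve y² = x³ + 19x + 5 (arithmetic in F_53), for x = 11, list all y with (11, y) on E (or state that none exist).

none

x³ + 19x + 5 = 1545 ≡ 8 (mod 53).
8 is a non-residue mod 53; no y exists.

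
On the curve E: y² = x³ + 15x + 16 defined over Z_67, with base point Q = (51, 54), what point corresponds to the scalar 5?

(7, 53)

Double-and-add on 5 = (101)₂. Start with Q = (51, 54) for the leading 1-bit.
double: tangent at (51, 54): λ = (3·51² + 15)/(2·54) ≡ 46/41. 41⁻¹ ≡ 18 (mod 67) since 41·18 = 738 ≡ 1, so λ ≡ 46·18 ≡ 24.
  x = λ² - 51 - 51 = 576 - 102 ≡ 5; y = λ·(51 - 5) - 54 ≡ 45. → (5, 45)
double: tangent at (5, 45): λ = (3·5² + 15)/(2·45) ≡ 23/23. 23⁻¹ ≡ 35 (mod 67), so λ ≡ 23·35 ≡ 1.
  x = λ² - 5 - 5 = 1 - 10 ≡ 58; y = λ·(5 - 58) - 45 ≡ 36. → (58, 36)
add Q: (58, 36) + (51, 54). λ = (54 - 36)/(51 - 58) ≡ 18/60 mod 67. 60⁻¹ ≡ 19 (mod 67), so λ ≡ 7.
  x = λ² - 58 - 51 = 49 - 109 ≡ 7; y = λ·(58 - 7) - 36 ≡ 53. → (7, 53)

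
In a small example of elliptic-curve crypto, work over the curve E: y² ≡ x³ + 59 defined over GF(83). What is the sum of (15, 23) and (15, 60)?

O

The two points share x = 15 and their y-coordinates satisfy 23 + 60 ≡ 0 (mod 83), so they are inverses. Their sum is O.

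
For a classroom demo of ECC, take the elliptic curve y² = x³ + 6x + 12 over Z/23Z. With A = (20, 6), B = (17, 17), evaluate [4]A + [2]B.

(4, 10)

First 4A:
Repeated addition: build up to 4A.
2A: tangent at (20, 6): λ = (3·20² + 6)/(2·6) ≡ 10/12. 12⁻¹ ≡ 2 (mod 23) since 12·2 = 24 ≡ 1, so λ ≡ 10·2 ≡ 20.
  x = λ² - 20 - 20 = 400 - 40 ≡ 15; y = λ·(20 - 15) - 6 ≡ 2. → (15, 2)
3A: (15, 2) + (20, 6). λ = (6 - 2)/(20 - 15) ≡ 4/5 mod 23. 5⁻¹ ≡ 14 (mod 23) since 5·14 = 70 ≡ 1, so λ ≡ 10.
  x = λ² - 15 - 20 = 100 - 35 ≡ 19; y = λ·(15 - 19) - 2 ≡ 4. → (19, 4)
4A: (19, 4) + (20, 6). λ = (6 - 4)/(20 - 19) ≡ 2/1 mod 23. 1⁻¹ ≡ 1 (mod 23), so λ ≡ 2.
  x = λ² - 19 - 20 = 4 - 39 ≡ 11; y = λ·(19 - 11) - 4 ≡ 12. → (11, 12)
4A = (11, 12).
Next 2B:
Repeated addition: build up to 2B.
2B: tangent at (17, 17): λ = (3·17² + 6)/(2·17) ≡ 22/11. 11⁻¹ ≡ 21 (mod 23), so λ ≡ 22·21 ≡ 2.
  x = λ² - 17 - 17 = 4 - 34 ≡ 16; y = λ·(17 - 16) - 17 ≡ 8. → (16, 8)
2B = (16, 8).
Finally 4A + 2B:
(11, 12) + (16, 8). λ = (8 - 12)/(16 - 11) ≡ 19/5 mod 23. 5⁻¹ ≡ 14 (mod 23) since 5·14 = 70 ≡ 1, so λ ≡ 13.
  x = λ² - 11 - 16 = 169 - 27 ≡ 4; y = λ·(11 - 4) - 12 ≡ 10. → (4, 10)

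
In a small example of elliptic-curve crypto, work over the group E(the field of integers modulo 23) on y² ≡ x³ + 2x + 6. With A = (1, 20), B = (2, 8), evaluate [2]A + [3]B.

First 2A:
Repeated addition: build up to 2A.
2A: tangent at (1, 20): λ = (3·1² + 2)/(2·20) ≡ 5/17. 17⁻¹ ≡ 19 (mod 23) since 17·19 = 323 ≡ 1, so λ ≡ 5·19 ≡ 3.
  x = λ² - 1 - 1 = 9 - 2 ≡ 7; y = λ·(1 - 7) - 20 ≡ 8. → (7, 8)
2A = (7, 8).
Next 3B:
Repeated addition: build up to 3B.
2B: tangent at (2, 8): λ = (3·2² + 2)/(2·8) ≡ 14/16. 16⁻¹ ≡ 13 (mod 23), so λ ≡ 14·13 ≡ 21.
  x = λ² - 2 - 2 = 441 - 4 ≡ 0; y = λ·(2 - 0) - 8 ≡ 11. → (0, 11)
3B: (0, 11) + (2, 8). λ = (8 - 11)/(2 - 0) ≡ 20/2 mod 23. 2⁻¹ ≡ 12 (mod 23) since 2·12 = 24 ≡ 1, so λ ≡ 10.
  x = λ² - 0 - 2 = 100 - 2 ≡ 6; y = λ·(0 - 6) - 11 ≡ 21. → (6, 21)
3B = (6, 21).
Finally 2A + 3B:
(7, 8) + (6, 21). λ = (21 - 8)/(6 - 7) ≡ 13/22 mod 23. 22⁻¹ ≡ 22 (mod 23) since 22·22 = 484 ≡ 1, so λ ≡ 10.
  x = λ² - 7 - 6 = 100 - 13 ≡ 18; y = λ·(7 - 18) - 8 ≡ 20. → (18, 20)

(18, 20)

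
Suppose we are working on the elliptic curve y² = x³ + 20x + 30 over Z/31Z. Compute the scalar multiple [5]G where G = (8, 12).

Double-and-add on 5 = (101)₂. Start with G = (8, 12) for the leading 1-bit.
double: tangent at (8, 12): λ = (3·8² + 20)/(2·12) ≡ 26/24. 24⁻¹ ≡ 22 (mod 31), so λ ≡ 26·22 ≡ 14.
  x = λ² - 8 - 8 = 196 - 16 ≡ 25; y = λ·(8 - 25) - 12 ≡ 29. → (25, 29)
double: tangent at (25, 29): λ = (3·25² + 20)/(2·29) ≡ 4/27. 27⁻¹ ≡ 23 (mod 31) since 27·23 = 621 ≡ 1, so λ ≡ 4·23 ≡ 30.
  x = λ² - 25 - 25 = 900 - 50 ≡ 13; y = λ·(25 - 13) - 29 ≡ 21. → (13, 21)
add G: (13, 21) + (8, 12). λ = (12 - 21)/(8 - 13) ≡ 22/26 mod 31. 26⁻¹ ≡ 6 (mod 31) since 26·6 = 156 ≡ 1, so λ ≡ 8.
  x = λ² - 13 - 8 = 64 - 21 ≡ 12; y = λ·(13 - 12) - 21 ≡ 18. → (12, 18)

(12, 18)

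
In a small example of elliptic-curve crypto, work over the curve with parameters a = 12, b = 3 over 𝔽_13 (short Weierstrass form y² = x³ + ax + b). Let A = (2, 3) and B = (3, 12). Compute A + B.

(11, 7)

(2, 3) + (3, 12). λ = (12 - 3)/(3 - 2) ≡ 9/1 mod 13. 1⁻¹ ≡ 1 (mod 13), so λ ≡ 9.
  x = λ² - 2 - 3 = 81 - 5 ≡ 11; y = λ·(2 - 11) - 3 ≡ 7. → (11, 7)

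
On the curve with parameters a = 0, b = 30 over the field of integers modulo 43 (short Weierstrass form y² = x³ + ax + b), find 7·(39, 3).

Write G = (39, 3).
Double-and-add on 7 = (111)₂. Start with G = (39, 3) for the leading 1-bit.
double: tangent at (39, 3): λ = (3·39² + 0)/(2·3) ≡ 5/6. 6⁻¹ ≡ 36 (mod 43), so λ ≡ 5·36 ≡ 8.
  x = λ² - 39 - 39 = 64 - 78 ≡ 29; y = λ·(39 - 29) - 3 ≡ 34. → (29, 34)
add G: (29, 34) + (39, 3). λ = (3 - 34)/(39 - 29) ≡ 12/10 mod 43. 10⁻¹ ≡ 13 (mod 43) since 10·13 = 130 ≡ 1, so λ ≡ 27.
  x = λ² - 29 - 39 = 729 - 68 ≡ 16; y = λ·(29 - 16) - 34 ≡ 16. → (16, 16)
double: tangent at (16, 16): λ = (3·16² + 0)/(2·16) ≡ 37/32. 32⁻¹ ≡ 39 (mod 43), so λ ≡ 37·39 ≡ 24.
  x = λ² - 16 - 16 = 576 - 32 ≡ 28; y = λ·(16 - 28) - 16 ≡ 40. → (28, 40)
add G: (28, 40) + (39, 3). λ = (3 - 40)/(39 - 28) ≡ 6/11 mod 43. 11⁻¹ ≡ 4 (mod 43), so λ ≡ 24.
  x = λ² - 28 - 39 = 576 - 67 ≡ 36; y = λ·(28 - 36) - 40 ≡ 26. → (36, 26)

(36, 26)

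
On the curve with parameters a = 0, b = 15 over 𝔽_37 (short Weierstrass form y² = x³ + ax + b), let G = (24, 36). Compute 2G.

(10, 4)

tangent at (24, 36): λ = (3·24² + 0)/(2·36) ≡ 26/35. 35⁻¹ ≡ 18 (mod 37), so λ ≡ 26·18 ≡ 24.
  x = λ² - 24 - 24 = 576 - 48 ≡ 10; y = λ·(24 - 10) - 36 ≡ 4. → (10, 4)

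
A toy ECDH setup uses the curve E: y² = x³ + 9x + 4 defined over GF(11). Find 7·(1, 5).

Write P = (1, 5).
Repeated addition: build up to 7P.
2P: tangent at (1, 5): λ = (3·1² + 9)/(2·5) ≡ 1/10. 10⁻¹ ≡ 10 (mod 11), so λ ≡ 1·10 ≡ 10.
  x = λ² - 1 - 1 = 100 - 2 ≡ 10; y = λ·(1 - 10) - 5 ≡ 4. → (10, 4)
3P: (10, 4) + (1, 5). λ = (5 - 4)/(1 - 10) ≡ 1/2 mod 11. 2⁻¹ ≡ 6 (mod 11), so λ ≡ 6.
  x = λ² - 10 - 1 = 36 - 11 ≡ 3; y = λ·(10 - 3) - 4 ≡ 5. → (3, 5)
4P: (3, 5) + (1, 5). λ = (5 - 5)/(1 - 3) ≡ 0/9 mod 11. 9⁻¹ ≡ 5 (mod 11), so λ ≡ 0.
  x = λ² - 3 - 1 = 0 - 4 ≡ 7; y = λ·(3 - 7) - 5 ≡ 6. → (7, 6)
5P: (7, 6) + (1, 5). λ = (5 - 6)/(1 - 7) ≡ 10/5 mod 11. 5⁻¹ ≡ 9 (mod 11), so λ ≡ 2.
  x = λ² - 7 - 1 = 4 - 8 ≡ 7; y = λ·(7 - 7) - 6 ≡ 5. → (7, 5)
6P: (7, 5) + (1, 5). λ = (5 - 5)/(1 - 7) ≡ 0/5 mod 11. 5⁻¹ ≡ 9 (mod 11), so λ ≡ 0.
  x = λ² - 7 - 1 = 0 - 8 ≡ 3; y = λ·(7 - 3) - 5 ≡ 6. → (3, 6)
7P: (3, 6) + (1, 5). λ = (5 - 6)/(1 - 3) ≡ 10/9 mod 11. 9⁻¹ ≡ 5 (mod 11), so λ ≡ 6.
  x = λ² - 3 - 1 = 36 - 4 ≡ 10; y = λ·(3 - 10) - 6 ≡ 7. → (10, 7)

(10, 7)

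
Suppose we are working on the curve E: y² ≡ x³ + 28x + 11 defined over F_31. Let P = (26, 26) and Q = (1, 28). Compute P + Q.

(11, 10)

(26, 26) + (1, 28). λ = (28 - 26)/(1 - 26) ≡ 2/6 mod 31. 6⁻¹ ≡ 26 (mod 31) since 6·26 = 156 ≡ 1, so λ ≡ 21.
  x = λ² - 26 - 1 = 441 - 27 ≡ 11; y = λ·(26 - 11) - 26 ≡ 10. → (11, 10)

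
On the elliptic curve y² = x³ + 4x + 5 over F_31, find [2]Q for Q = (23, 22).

(1, 14)

tangent at (23, 22): λ = (3·23² + 4)/(2·22) ≡ 10/13. 13⁻¹ ≡ 12 (mod 31), so λ ≡ 10·12 ≡ 27.
  x = λ² - 23 - 23 = 729 - 46 ≡ 1; y = λ·(23 - 1) - 22 ≡ 14. → (1, 14)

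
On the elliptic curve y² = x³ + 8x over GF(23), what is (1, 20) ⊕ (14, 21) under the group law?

(1, 20) + (14, 21). λ = (21 - 20)/(14 - 1) ≡ 1/13 mod 23. 13⁻¹ ≡ 16 (mod 23) since 13·16 = 208 ≡ 1, so λ ≡ 16.
  x = λ² - 1 - 14 = 256 - 15 ≡ 11; y = λ·(1 - 11) - 20 ≡ 4. → (11, 4)

(11, 4)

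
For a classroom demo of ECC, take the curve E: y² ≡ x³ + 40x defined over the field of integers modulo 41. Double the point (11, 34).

tangent at (11, 34): λ = (3·11² + 40)/(2·34) ≡ 34/27. 27⁻¹ ≡ 38 (mod 41) since 27·38 = 1026 ≡ 1, so λ ≡ 34·38 ≡ 21.
  x = λ² - 11 - 11 = 441 - 22 ≡ 9; y = λ·(11 - 9) - 34 ≡ 8. → (9, 8)

(9, 8)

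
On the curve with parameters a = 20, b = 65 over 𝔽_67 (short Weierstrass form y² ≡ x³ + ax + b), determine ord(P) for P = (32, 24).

11

2P: tangent at (32, 24): λ = (3·32² + 20)/(2·24) ≡ 10/48. 48⁻¹ ≡ 7 (mod 67) since 48·7 = 336 ≡ 1, so λ ≡ 10·7 ≡ 3.
  x = λ² - 32 - 32 = 9 - 64 ≡ 12; y = λ·(32 - 12) - 24 ≡ 36. → (12, 36)
3P: (12, 36) + (32, 24). λ = (24 - 36)/(32 - 12) ≡ 55/20 mod 67. 20⁻¹ ≡ 57 (mod 67), so λ ≡ 53.
  x = λ² - 12 - 32 = 2809 - 44 ≡ 18; y = λ·(12 - 18) - 36 ≡ 48. → (18, 48)
4P: (18, 48) + (32, 24). λ = (24 - 48)/(32 - 18) ≡ 43/14 mod 67. 14⁻¹ ≡ 24 (mod 67), so λ ≡ 27.
  x = λ² - 18 - 32 = 729 - 50 ≡ 9; y = λ·(18 - 9) - 48 ≡ 61. → (9, 61)
5P: (9, 61) + (32, 24). λ = (24 - 61)/(32 - 9) ≡ 30/23 mod 67. 23⁻¹ ≡ 35 (mod 67) since 23·35 = 805 ≡ 1, so λ ≡ 45.
  x = λ² - 9 - 32 = 2025 - 41 ≡ 41; y = λ·(9 - 41) - 61 ≡ 40. → (41, 40)
6P: (41, 40) + (32, 24). λ = (24 - 40)/(32 - 41) ≡ 51/58 mod 67. 58⁻¹ ≡ 52 (mod 67), so λ ≡ 39.
  x = λ² - 41 - 32 = 1521 - 73 ≡ 41; y = λ·(41 - 41) - 40 ≡ 27. → (41, 27)
7P: (41, 27) + (32, 24). λ = (24 - 27)/(32 - 41) ≡ 64/58 mod 67. 58⁻¹ ≡ 52 (mod 67), so λ ≡ 45.
  x = λ² - 41 - 32 = 2025 - 73 ≡ 9; y = λ·(41 - 9) - 27 ≡ 6. → (9, 6)
8P: (9, 6) + (32, 24). λ = (24 - 6)/(32 - 9) ≡ 18/23 mod 67. 23⁻¹ ≡ 35 (mod 67), so λ ≡ 27.
  x = λ² - 9 - 32 = 729 - 41 ≡ 18; y = λ·(9 - 18) - 6 ≡ 19. → (18, 19)
9P: (18, 19) + (32, 24). λ = (24 - 19)/(32 - 18) ≡ 5/14 mod 67. 14⁻¹ ≡ 24 (mod 67), so λ ≡ 53.
  x = λ² - 18 - 32 = 2809 - 50 ≡ 12; y = λ·(18 - 12) - 19 ≡ 31. → (12, 31)
10P: (12, 31) + (32, 24). λ = (24 - 31)/(32 - 12) ≡ 60/20 mod 67. 20⁻¹ ≡ 57 (mod 67), so λ ≡ 3.
  x = λ² - 12 - 32 = 9 - 44 ≡ 32; y = λ·(12 - 32) - 31 ≡ 43. → (32, 43)
11P: (32, 43) + (32, 24): same x and y₁ ≡ -y₂, so the sum is O.
11P = O, so the order is 11.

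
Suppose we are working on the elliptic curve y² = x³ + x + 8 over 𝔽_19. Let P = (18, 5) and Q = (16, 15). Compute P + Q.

(18, 5) + (16, 15). λ = (15 - 5)/(16 - 18) ≡ 10/17 mod 19. 17⁻¹ ≡ 9 (mod 19) since 17·9 = 153 ≡ 1, so λ ≡ 14.
  x = λ² - 18 - 16 = 196 - 34 ≡ 10; y = λ·(18 - 10) - 5 ≡ 12. → (10, 12)

(10, 12)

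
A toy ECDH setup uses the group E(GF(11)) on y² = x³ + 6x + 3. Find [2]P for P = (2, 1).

(0, 6)

tangent at (2, 1): λ = (3·2² + 6)/(2·1) ≡ 7/2. 2⁻¹ ≡ 6 (mod 11), so λ ≡ 7·6 ≡ 9.
  x = λ² - 2 - 2 = 81 - 4 ≡ 0; y = λ·(2 - 0) - 1 ≡ 6. → (0, 6)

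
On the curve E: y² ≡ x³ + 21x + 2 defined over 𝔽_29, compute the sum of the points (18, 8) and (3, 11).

(18, 8) + (3, 11). λ = (11 - 8)/(3 - 18) ≡ 3/14 mod 29. 14⁻¹ ≡ 27 (mod 29), so λ ≡ 23.
  x = λ² - 18 - 3 = 529 - 21 ≡ 15; y = λ·(18 - 15) - 8 ≡ 3. → (15, 3)

(15, 3)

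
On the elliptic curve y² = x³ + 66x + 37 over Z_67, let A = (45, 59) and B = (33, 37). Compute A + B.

(24, 13)

(45, 59) + (33, 37). λ = (37 - 59)/(33 - 45) ≡ 45/55 mod 67. 55⁻¹ ≡ 39 (mod 67) since 55·39 = 2145 ≡ 1, so λ ≡ 13.
  x = λ² - 45 - 33 = 169 - 78 ≡ 24; y = λ·(45 - 24) - 59 ≡ 13. → (24, 13)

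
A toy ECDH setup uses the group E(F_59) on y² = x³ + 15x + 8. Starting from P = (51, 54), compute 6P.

Repeated addition: build up to 6P.
2P: tangent at (51, 54): λ = (3·51² + 15)/(2·54) ≡ 30/49. 49⁻¹ ≡ 53 (mod 59), so λ ≡ 30·53 ≡ 56.
  x = λ² - 51 - 51 = 3136 - 102 ≡ 25; y = λ·(51 - 25) - 54 ≡ 45. → (25, 45)
3P: (25, 45) + (51, 54). λ = (54 - 45)/(51 - 25) ≡ 9/26 mod 59. 26⁻¹ ≡ 25 (mod 59), so λ ≡ 48.
  x = λ² - 25 - 51 = 2304 - 76 ≡ 45; y = λ·(25 - 45) - 45 ≡ 57. → (45, 57)
4P: (45, 57) + (51, 54). λ = (54 - 57)/(51 - 45) ≡ 56/6 mod 59. 6⁻¹ ≡ 10 (mod 59) since 6·10 = 60 ≡ 1, so λ ≡ 29.
  x = λ² - 45 - 51 = 841 - 96 ≡ 37; y = λ·(45 - 37) - 57 ≡ 57. → (37, 57)
5P: (37, 57) + (51, 54). λ = (54 - 57)/(51 - 37) ≡ 56/14 mod 59. 14⁻¹ ≡ 38 (mod 59), so λ ≡ 4.
  x = λ² - 37 - 51 = 16 - 88 ≡ 46; y = λ·(37 - 46) - 57 ≡ 25. → (46, 25)
6P: (46, 25) + (51, 54). λ = (54 - 25)/(51 - 46) ≡ 29/5 mod 59. 5⁻¹ ≡ 12 (mod 59) since 5·12 = 60 ≡ 1, so λ ≡ 53.
  x = λ² - 46 - 51 = 2809 - 97 ≡ 57; y = λ·(46 - 57) - 25 ≡ 41. → (57, 41)

(57, 41)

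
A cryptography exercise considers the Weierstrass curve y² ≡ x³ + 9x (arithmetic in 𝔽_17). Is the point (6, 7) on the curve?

yes

y² = 7² ≡ 15; x³ + 9x + 0 = 270 ≡ 15 (mod 17). 15 = 15.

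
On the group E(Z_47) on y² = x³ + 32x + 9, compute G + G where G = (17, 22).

tangent at (17, 22): λ = (3·17² + 32)/(2·22) ≡ 6/44. 44⁻¹ ≡ 31 (mod 47) since 44·31 = 1364 ≡ 1, so λ ≡ 6·31 ≡ 45.
  x = λ² - 17 - 17 = 2025 - 34 ≡ 17; y = λ·(17 - 17) - 22 ≡ 25. → (17, 25)

(17, 25)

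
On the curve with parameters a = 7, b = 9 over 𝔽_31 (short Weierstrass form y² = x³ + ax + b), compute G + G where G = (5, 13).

tangent at (5, 13): λ = (3·5² + 7)/(2·13) ≡ 20/26. 26⁻¹ ≡ 6 (mod 31), so λ ≡ 20·6 ≡ 27.
  x = λ² - 5 - 5 = 729 - 10 ≡ 6; y = λ·(5 - 6) - 13 ≡ 22. → (6, 22)

(6, 22)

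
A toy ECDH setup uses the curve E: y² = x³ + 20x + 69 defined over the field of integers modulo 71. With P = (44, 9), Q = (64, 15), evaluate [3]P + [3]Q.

(22, 9)

First 3P:
Repeated addition: build up to 3P.
2P: tangent at (44, 9): λ = (3·44² + 20)/(2·9) ≡ 6/18. 18⁻¹ ≡ 4 (mod 71) since 18·4 = 72 ≡ 1, so λ ≡ 6·4 ≡ 24.
  x = λ² - 44 - 44 = 576 - 88 ≡ 62; y = λ·(44 - 62) - 9 ≡ 56. → (62, 56)
3P: (62, 56) + (44, 9). λ = (9 - 56)/(44 - 62) ≡ 24/53 mod 71. 53⁻¹ ≡ 67 (mod 71), so λ ≡ 46.
  x = λ² - 62 - 44 = 2116 - 106 ≡ 22; y = λ·(62 - 22) - 56 ≡ 9. → (22, 9)
3P = (22, 9).
Next 3Q:
Repeated addition: build up to 3Q.
2Q: tangent at (64, 15): λ = (3·64² + 20)/(2·15) ≡ 25/30. 30⁻¹ ≡ 45 (mod 71) since 30·45 = 1350 ≡ 1, so λ ≡ 25·45 ≡ 60.
  x = λ² - 64 - 64 = 3600 - 128 ≡ 64; y = λ·(64 - 64) - 15 ≡ 56. → (64, 56)
3Q: (64, 56) + (64, 15): same x and y₁ ≡ -y₂, so the sum is O.
3Q = O.
Finally 3P + 3Q:
(22, 9) + O = (22, 9) (identity).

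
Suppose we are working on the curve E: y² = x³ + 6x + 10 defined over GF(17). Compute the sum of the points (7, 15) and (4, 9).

(10, 13)

(7, 15) + (4, 9). λ = (9 - 15)/(4 - 7) ≡ 11/14 mod 17. 14⁻¹ ≡ 11 (mod 17), so λ ≡ 2.
  x = λ² - 7 - 4 = 4 - 11 ≡ 10; y = λ·(7 - 10) - 15 ≡ 13. → (10, 13)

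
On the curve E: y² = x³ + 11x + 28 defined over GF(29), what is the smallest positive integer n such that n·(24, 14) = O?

8

2P: tangent at (24, 14): λ = (3·24² + 11)/(2·14) ≡ 28/28. 28⁻¹ ≡ 28 (mod 29), so λ ≡ 28·28 ≡ 1.
  x = λ² - 24 - 24 = 1 - 48 ≡ 11; y = λ·(24 - 11) - 14 ≡ 28. → (11, 28)
3P: (11, 28) + (24, 14). λ = (14 - 28)/(24 - 11) ≡ 15/13 mod 29. 13⁻¹ ≡ 9 (mod 29), so λ ≡ 19.
  x = λ² - 11 - 24 = 361 - 35 ≡ 7; y = λ·(11 - 7) - 28 ≡ 19. → (7, 19)
4P: (7, 19) + (24, 14). λ = (14 - 19)/(24 - 7) ≡ 24/17 mod 29. 17⁻¹ ≡ 12 (mod 29), so λ ≡ 27.
  x = λ² - 7 - 24 = 729 - 31 ≡ 2; y = λ·(7 - 2) - 19 ≡ 0. → (2, 0)
5P: (2, 0) + (24, 14). λ = (14 - 0)/(24 - 2) ≡ 14/22 mod 29. 22⁻¹ ≡ 4 (mod 29), so λ ≡ 27.
  x = λ² - 2 - 24 = 729 - 26 ≡ 7; y = λ·(2 - 7) - 0 ≡ 10. → (7, 10)
6P: (7, 10) + (24, 14). λ = (14 - 10)/(24 - 7) ≡ 4/17 mod 29. 17⁻¹ ≡ 12 (mod 29), so λ ≡ 19.
  x = λ² - 7 - 24 = 361 - 31 ≡ 11; y = λ·(7 - 11) - 10 ≡ 1. → (11, 1)
7P: (11, 1) + (24, 14). λ = (14 - 1)/(24 - 11) ≡ 13/13 mod 29. 13⁻¹ ≡ 9 (mod 29) since 13·9 = 117 ≡ 1, so λ ≡ 1.
  x = λ² - 11 - 24 = 1 - 35 ≡ 24; y = λ·(11 - 24) - 1 ≡ 15. → (24, 15)
8P: (24, 15) + (24, 14): same x and y₁ ≡ -y₂, so the sum is O.
8P = O, so the order is 8.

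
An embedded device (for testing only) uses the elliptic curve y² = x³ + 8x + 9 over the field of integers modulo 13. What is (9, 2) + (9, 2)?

tangent at (9, 2): λ = (3·9² + 8)/(2·2) ≡ 4/4. 4⁻¹ ≡ 10 (mod 13), so λ ≡ 4·10 ≡ 1.
  x = λ² - 9 - 9 = 1 - 18 ≡ 9; y = λ·(9 - 9) - 2 ≡ 11. → (9, 11)

(9, 11)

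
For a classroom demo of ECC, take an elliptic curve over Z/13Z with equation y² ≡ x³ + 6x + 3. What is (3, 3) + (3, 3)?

(8, 2)

tangent at (3, 3): λ = (3·3² + 6)/(2·3) ≡ 7/6. 6⁻¹ ≡ 11 (mod 13), so λ ≡ 7·11 ≡ 12.
  x = λ² - 3 - 3 = 144 - 6 ≡ 8; y = λ·(3 - 8) - 3 ≡ 2. → (8, 2)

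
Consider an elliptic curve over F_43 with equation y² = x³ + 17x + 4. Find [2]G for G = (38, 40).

tangent at (38, 40): λ = (3·38² + 17)/(2·40) ≡ 6/37. 37⁻¹ ≡ 7 (mod 43) since 37·7 = 259 ≡ 1, so λ ≡ 6·7 ≡ 42.
  x = λ² - 38 - 38 = 1764 - 76 ≡ 11; y = λ·(38 - 11) - 40 ≡ 19. → (11, 19)

(11, 19)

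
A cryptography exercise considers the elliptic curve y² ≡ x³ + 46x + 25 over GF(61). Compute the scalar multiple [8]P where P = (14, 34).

Repeated addition: build up to 8P.
2P: tangent at (14, 34): λ = (3·14² + 46)/(2·34) ≡ 24/7. 7⁻¹ ≡ 35 (mod 61), so λ ≡ 24·35 ≡ 47.
  x = λ² - 14 - 14 = 2209 - 28 ≡ 46; y = λ·(14 - 46) - 34 ≡ 48. → (46, 48)
3P: (46, 48) + (14, 34). λ = (34 - 48)/(14 - 46) ≡ 47/29 mod 61. 29⁻¹ ≡ 40 (mod 61) since 29·40 = 1160 ≡ 1, so λ ≡ 50.
  x = λ² - 46 - 14 = 2500 - 60 ≡ 0; y = λ·(46 - 0) - 48 ≡ 56. → (0, 56)
4P: (0, 56) + (14, 34). λ = (34 - 56)/(14 - 0) ≡ 39/14 mod 61. 14⁻¹ ≡ 48 (mod 61), so λ ≡ 42.
  x = λ² - 0 - 14 = 1764 - 14 ≡ 42; y = λ·(0 - 42) - 56 ≡ 10. → (42, 10)
5P: (42, 10) + (14, 34). λ = (34 - 10)/(14 - 42) ≡ 24/33 mod 61. 33⁻¹ ≡ 37 (mod 61), so λ ≡ 34.
  x = λ² - 42 - 14 = 1156 - 56 ≡ 2; y = λ·(42 - 2) - 10 ≡ 8. → (2, 8)
6P: (2, 8) + (14, 34). λ = (34 - 8)/(14 - 2) ≡ 26/12 mod 61. 12⁻¹ ≡ 56 (mod 61), so λ ≡ 53.
  x = λ² - 2 - 14 = 2809 - 16 ≡ 48; y = λ·(2 - 48) - 8 ≡ 55. → (48, 55)
7P: (48, 55) + (14, 34). λ = (34 - 55)/(14 - 48) ≡ 40/27 mod 61. 27⁻¹ ≡ 52 (mod 61), so λ ≡ 6.
  x = λ² - 48 - 14 = 36 - 62 ≡ 35; y = λ·(48 - 35) - 55 ≡ 23. → (35, 23)
8P: (35, 23) + (14, 34). λ = (34 - 23)/(14 - 35) ≡ 11/40 mod 61. 40⁻¹ ≡ 29 (mod 61) since 40·29 = 1160 ≡ 1, so λ ≡ 14.
  x = λ² - 35 - 14 = 196 - 49 ≡ 25; y = λ·(35 - 25) - 23 ≡ 56. → (25, 56)

(25, 56)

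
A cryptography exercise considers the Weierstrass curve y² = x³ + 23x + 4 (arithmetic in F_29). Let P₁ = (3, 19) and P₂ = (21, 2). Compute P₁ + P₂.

(28, 3)

(3, 19) + (21, 2). λ = (2 - 19)/(21 - 3) ≡ 12/18 mod 29. 18⁻¹ ≡ 21 (mod 29), so λ ≡ 20.
  x = λ² - 3 - 21 = 400 - 24 ≡ 28; y = λ·(3 - 28) - 19 ≡ 3. → (28, 3)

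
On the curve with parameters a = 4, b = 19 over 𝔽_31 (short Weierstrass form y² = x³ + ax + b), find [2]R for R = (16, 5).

tangent at (16, 5): λ = (3·16² + 4)/(2·5) ≡ 28/10. 10⁻¹ ≡ 28 (mod 31), so λ ≡ 28·28 ≡ 9.
  x = λ² - 16 - 16 = 81 - 32 ≡ 18; y = λ·(16 - 18) - 5 ≡ 8. → (18, 8)

(18, 8)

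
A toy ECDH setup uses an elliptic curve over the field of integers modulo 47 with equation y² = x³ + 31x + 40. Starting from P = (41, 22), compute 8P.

Double-and-add on 8 = (1000)₂. Start with P = (41, 22) for the leading 1-bit.
double: tangent at (41, 22): λ = (3·41² + 31)/(2·22) ≡ 45/44. 44⁻¹ ≡ 31 (mod 47) since 44·31 = 1364 ≡ 1, so λ ≡ 45·31 ≡ 32.
  x = λ² - 41 - 41 = 1024 - 82 ≡ 2; y = λ·(41 - 2) - 22 ≡ 4. → (2, 4)
double: tangent at (2, 4): λ = (3·2² + 31)/(2·4) ≡ 43/8. 8⁻¹ ≡ 6 (mod 47) since 8·6 = 48 ≡ 1, so λ ≡ 43·6 ≡ 23.
  x = λ² - 2 - 2 = 529 - 4 ≡ 8; y = λ·(2 - 8) - 4 ≡ 46. → (8, 46)
double: tangent at (8, 46): λ = (3·8² + 31)/(2·46) ≡ 35/45. 45⁻¹ ≡ 23 (mod 47) since 45·23 = 1035 ≡ 1, so λ ≡ 35·23 ≡ 6.
  x = λ² - 8 - 8 = 36 - 16 ≡ 20; y = λ·(8 - 20) - 46 ≡ 23. → (20, 23)

(20, 23)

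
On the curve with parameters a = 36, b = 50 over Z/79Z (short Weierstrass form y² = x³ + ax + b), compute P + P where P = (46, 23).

tangent at (46, 23): λ = (3·46² + 36)/(2·23) ≡ 64/46. 46⁻¹ ≡ 67 (mod 79), so λ ≡ 64·67 ≡ 22.
  x = λ² - 46 - 46 = 484 - 92 ≡ 76; y = λ·(46 - 76) - 23 ≡ 28. → (76, 28)

(76, 28)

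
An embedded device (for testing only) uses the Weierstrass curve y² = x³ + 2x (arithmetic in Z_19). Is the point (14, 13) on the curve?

y² = 13² ≡ 17; x³ + 2x + 0 = 2772 ≡ 17 (mod 19). 17 = 17.

yes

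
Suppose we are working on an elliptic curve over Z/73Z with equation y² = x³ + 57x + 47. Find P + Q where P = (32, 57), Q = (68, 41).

(32, 57) + (68, 41). λ = (41 - 57)/(68 - 32) ≡ 57/36 mod 73. 36⁻¹ ≡ 71 (mod 73) since 36·71 = 2556 ≡ 1, so λ ≡ 32.
  x = λ² - 32 - 68 = 1024 - 100 ≡ 48; y = λ·(32 - 48) - 57 ≡ 15. → (48, 15)

(48, 15)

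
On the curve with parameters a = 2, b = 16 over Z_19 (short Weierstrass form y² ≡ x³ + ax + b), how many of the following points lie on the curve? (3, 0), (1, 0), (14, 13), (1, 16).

1

(3, 0): 0² ≡ 0, rhs ≡ 11 → off.
(1, 0): 0² ≡ 0, rhs ≡ 0 → on.
(14, 13): 13² ≡ 17, rhs ≡ 14 → off.
(1, 16): 16² ≡ 9, rhs ≡ 0 → off.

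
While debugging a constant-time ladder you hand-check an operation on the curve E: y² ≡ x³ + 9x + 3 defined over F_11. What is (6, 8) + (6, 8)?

tangent at (6, 8): λ = (3·6² + 9)/(2·8) ≡ 7/5. 5⁻¹ ≡ 9 (mod 11), so λ ≡ 7·9 ≡ 8.
  x = λ² - 6 - 6 = 64 - 12 ≡ 8; y = λ·(6 - 8) - 8 ≡ 9. → (8, 9)

(8, 9)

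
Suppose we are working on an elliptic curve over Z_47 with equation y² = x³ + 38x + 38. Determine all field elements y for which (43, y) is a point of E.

none

x³ + 38x + 38 = 81179 ≡ 10 (mod 47).
10 is a non-residue mod 47; no y exists.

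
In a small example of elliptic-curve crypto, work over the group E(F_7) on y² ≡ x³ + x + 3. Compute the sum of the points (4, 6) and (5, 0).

(4, 6) + (5, 0). λ = (0 - 6)/(5 - 4) ≡ 1/1 mod 7. 1⁻¹ ≡ 1 (mod 7) since 1·1 = 1 ≡ 1, so λ ≡ 1.
  x = λ² - 4 - 5 = 1 - 9 ≡ 6; y = λ·(4 - 6) - 6 ≡ 6. → (6, 6)

(6, 6)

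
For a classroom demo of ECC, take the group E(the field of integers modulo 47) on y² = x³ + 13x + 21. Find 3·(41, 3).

(16, 46)

Write P = (41, 3).
Repeated addition: build up to 3P.
2P: tangent at (41, 3): λ = (3·41² + 13)/(2·3) ≡ 27/6. 6⁻¹ ≡ 8 (mod 47), so λ ≡ 27·8 ≡ 28.
  x = λ² - 41 - 41 = 784 - 82 ≡ 44; y = λ·(41 - 44) - 3 ≡ 7. → (44, 7)
3P: (44, 7) + (41, 3). λ = (3 - 7)/(41 - 44) ≡ 43/44 mod 47. 44⁻¹ ≡ 31 (mod 47), so λ ≡ 17.
  x = λ² - 44 - 41 = 289 - 85 ≡ 16; y = λ·(44 - 16) - 7 ≡ 46. → (16, 46)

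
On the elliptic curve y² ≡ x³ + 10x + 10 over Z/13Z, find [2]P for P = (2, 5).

tangent at (2, 5): λ = (3·2² + 10)/(2·5) ≡ 9/10. 10⁻¹ ≡ 4 (mod 13), so λ ≡ 9·4 ≡ 10.
  x = λ² - 2 - 2 = 100 - 4 ≡ 5; y = λ·(2 - 5) - 5 ≡ 4. → (5, 4)

(5, 4)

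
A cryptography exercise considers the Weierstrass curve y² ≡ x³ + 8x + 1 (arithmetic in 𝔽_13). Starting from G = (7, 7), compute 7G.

(7, 6)

Repeated addition: build up to 7G.
2G: tangent at (7, 7): λ = (3·7² + 8)/(2·7) ≡ 12/1. 1⁻¹ ≡ 1 (mod 13) since 1·1 = 1 ≡ 1, so λ ≡ 12·1 ≡ 12.
  x = λ² - 7 - 7 = 144 - 14 ≡ 0; y = λ·(7 - 0) - 7 ≡ 12. → (0, 12)
3G: (0, 12) + (7, 7). λ = (7 - 12)/(7 - 0) ≡ 8/7 mod 13. 7⁻¹ ≡ 2 (mod 13), so λ ≡ 3.
  x = λ² - 0 - 7 = 9 - 7 ≡ 2; y = λ·(0 - 2) - 12 ≡ 8. → (2, 8)
4G: (2, 8) + (7, 7). λ = (7 - 8)/(7 - 2) ≡ 12/5 mod 13. 5⁻¹ ≡ 8 (mod 13), so λ ≡ 5.
  x = λ² - 2 - 7 = 25 - 9 ≡ 3; y = λ·(2 - 3) - 8 ≡ 0. → (3, 0)
5G: (3, 0) + (7, 7). λ = (7 - 0)/(7 - 3) ≡ 7/4 mod 13. 4⁻¹ ≡ 10 (mod 13) since 4·10 = 40 ≡ 1, so λ ≡ 5.
  x = λ² - 3 - 7 = 25 - 10 ≡ 2; y = λ·(3 - 2) - 0 ≡ 5. → (2, 5)
6G: (2, 5) + (7, 7). λ = (7 - 5)/(7 - 2) ≡ 2/5 mod 13. 5⁻¹ ≡ 8 (mod 13) since 5·8 = 40 ≡ 1, so λ ≡ 3.
  x = λ² - 2 - 7 = 9 - 9 ≡ 0; y = λ·(2 - 0) - 5 ≡ 1. → (0, 1)
7G: (0, 1) + (7, 7). λ = (7 - 1)/(7 - 0) ≡ 6/7 mod 13. 7⁻¹ ≡ 2 (mod 13), so λ ≡ 12.
  x = λ² - 0 - 7 = 144 - 7 ≡ 7; y = λ·(0 - 7) - 1 ≡ 6. → (7, 6)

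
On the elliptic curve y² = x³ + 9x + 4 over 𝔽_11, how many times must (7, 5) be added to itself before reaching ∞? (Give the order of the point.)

2P: tangent at (7, 5): λ = (3·7² + 9)/(2·5) ≡ 2/10. 10⁻¹ ≡ 10 (mod 11) since 10·10 = 100 ≡ 1, so λ ≡ 2·10 ≡ 9.
  x = λ² - 7 - 7 = 81 - 14 ≡ 1; y = λ·(7 - 1) - 5 ≡ 5. → (1, 5)
3P: (1, 5) + (7, 5). λ = (5 - 5)/(7 - 1) ≡ 0/6 mod 11. 6⁻¹ ≡ 2 (mod 11), so λ ≡ 0.
  x = λ² - 1 - 7 = 0 - 8 ≡ 3; y = λ·(1 - 3) - 5 ≡ 6. → (3, 6)
4P: (3, 6) + (7, 5). λ = (5 - 6)/(7 - 3) ≡ 10/4 mod 11. 4⁻¹ ≡ 3 (mod 11), so λ ≡ 8.
  x = λ² - 3 - 7 = 64 - 10 ≡ 10; y = λ·(3 - 10) - 6 ≡ 4. → (10, 4)
5P: (10, 4) + (7, 5). λ = (5 - 4)/(7 - 10) ≡ 1/8 mod 11. 8⁻¹ ≡ 7 (mod 11), so λ ≡ 7.
  x = λ² - 10 - 7 = 49 - 17 ≡ 10; y = λ·(10 - 10) - 4 ≡ 7. → (10, 7)
6P: (10, 7) + (7, 5). λ = (5 - 7)/(7 - 10) ≡ 9/8 mod 11. 8⁻¹ ≡ 7 (mod 11) since 8·7 = 56 ≡ 1, so λ ≡ 8.
  x = λ² - 10 - 7 = 64 - 17 ≡ 3; y = λ·(10 - 3) - 7 ≡ 5. → (3, 5)
7P: (3, 5) + (7, 5). λ = (5 - 5)/(7 - 3) ≡ 0/4 mod 11. 4⁻¹ ≡ 3 (mod 11), so λ ≡ 0.
  x = λ² - 3 - 7 = 0 - 10 ≡ 1; y = λ·(3 - 1) - 5 ≡ 6. → (1, 6)
8P: (1, 6) + (7, 5). λ = (5 - 6)/(7 - 1) ≡ 10/6 mod 11. 6⁻¹ ≡ 2 (mod 11), so λ ≡ 9.
  x = λ² - 1 - 7 = 81 - 8 ≡ 7; y = λ·(1 - 7) - 6 ≡ 6. → (7, 6)
9P: (7, 6) + (7, 5): same x and y₁ ≡ -y₂, so the sum is ∞.
9P = ∞, so the order is 9.

9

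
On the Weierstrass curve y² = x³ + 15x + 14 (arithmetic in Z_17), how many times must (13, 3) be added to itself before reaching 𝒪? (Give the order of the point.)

2P: tangent at (13, 3): λ = (3·13² + 15)/(2·3) ≡ 12/6. 6⁻¹ ≡ 3 (mod 17), so λ ≡ 12·3 ≡ 2.
  x = λ² - 13 - 13 = 4 - 26 ≡ 12; y = λ·(13 - 12) - 3 ≡ 16. → (12, 16)
3P: (12, 16) + (13, 3). λ = (3 - 16)/(13 - 12) ≡ 4/1 mod 17. 1⁻¹ ≡ 1 (mod 17), so λ ≡ 4.
  x = λ² - 12 - 13 = 16 - 25 ≡ 8; y = λ·(12 - 8) - 16 ≡ 0. → (8, 0)
4P: (8, 0) + (13, 3). λ = (3 - 0)/(13 - 8) ≡ 3/5 mod 17. 5⁻¹ ≡ 7 (mod 17) since 5·7 = 35 ≡ 1, so λ ≡ 4.
  x = λ² - 8 - 13 = 16 - 21 ≡ 12; y = λ·(8 - 12) - 0 ≡ 1. → (12, 1)
5P: (12, 1) + (13, 3). λ = (3 - 1)/(13 - 12) ≡ 2/1 mod 17. 1⁻¹ ≡ 1 (mod 17) since 1·1 = 1 ≡ 1, so λ ≡ 2.
  x = λ² - 12 - 13 = 4 - 25 ≡ 13; y = λ·(12 - 13) - 1 ≡ 14. → (13, 14)
6P: (13, 14) + (13, 3): same x and y₁ ≡ -y₂, so the sum is 𝒪.
6P = 𝒪, so the order is 6.

6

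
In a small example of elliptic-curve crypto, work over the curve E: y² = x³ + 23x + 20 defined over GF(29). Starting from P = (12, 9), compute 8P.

Repeated addition: build up to 8P.
2P: tangent at (12, 9): λ = (3·12² + 23)/(2·9) ≡ 20/18. 18⁻¹ ≡ 21 (mod 29) since 18·21 = 378 ≡ 1, so λ ≡ 20·21 ≡ 14.
  x = λ² - 12 - 12 = 196 - 24 ≡ 27; y = λ·(12 - 27) - 9 ≡ 13. → (27, 13)
3P: (27, 13) + (12, 9). λ = (9 - 13)/(12 - 27) ≡ 25/14 mod 29. 14⁻¹ ≡ 27 (mod 29) since 14·27 = 378 ≡ 1, so λ ≡ 8.
  x = λ² - 27 - 12 = 64 - 39 ≡ 25; y = λ·(27 - 25) - 13 ≡ 3. → (25, 3)
4P: (25, 3) + (12, 9). λ = (9 - 3)/(12 - 25) ≡ 6/16 mod 29. 16⁻¹ ≡ 20 (mod 29) since 16·20 = 320 ≡ 1, so λ ≡ 4.
  x = λ² - 25 - 12 = 16 - 37 ≡ 8; y = λ·(25 - 8) - 3 ≡ 7. → (8, 7)
5P: (8, 7) + (12, 9). λ = (9 - 7)/(12 - 8) ≡ 2/4 mod 29. 4⁻¹ ≡ 22 (mod 29), so λ ≡ 15.
  x = λ² - 8 - 12 = 225 - 20 ≡ 2; y = λ·(8 - 2) - 7 ≡ 25. → (2, 25)
6P: (2, 25) + (12, 9). λ = (9 - 25)/(12 - 2) ≡ 13/10 mod 29. 10⁻¹ ≡ 3 (mod 29), so λ ≡ 10.
  x = λ² - 2 - 12 = 100 - 14 ≡ 28; y = λ·(2 - 28) - 25 ≡ 5. → (28, 5)
7P: (28, 5) + (12, 9). λ = (9 - 5)/(12 - 28) ≡ 4/13 mod 29. 13⁻¹ ≡ 9 (mod 29), so λ ≡ 7.
  x = λ² - 28 - 12 = 49 - 40 ≡ 9; y = λ·(28 - 9) - 5 ≡ 12. → (9, 12)
8P: (9, 12) + (12, 9). λ = (9 - 12)/(12 - 9) ≡ 26/3 mod 29. 3⁻¹ ≡ 10 (mod 29) since 3·10 = 30 ≡ 1, so λ ≡ 28.
  x = λ² - 9 - 12 = 784 - 21 ≡ 9; y = λ·(9 - 9) - 12 ≡ 17. → (9, 17)

(9, 17)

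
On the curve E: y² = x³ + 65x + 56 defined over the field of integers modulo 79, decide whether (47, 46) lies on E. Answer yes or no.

y² = 46² ≡ 62; x³ + 65x + 56 = 106934 ≡ 47 (mod 79). 62 ≠ 47.

no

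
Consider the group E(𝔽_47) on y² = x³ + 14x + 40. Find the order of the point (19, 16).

7

2P: tangent at (19, 16): λ = (3·19² + 14)/(2·16) ≡ 16/32. 32⁻¹ ≡ 25 (mod 47), so λ ≡ 16·25 ≡ 24.
  x = λ² - 19 - 19 = 576 - 38 ≡ 21; y = λ·(19 - 21) - 16 ≡ 30. → (21, 30)
3P: (21, 30) + (19, 16). λ = (16 - 30)/(19 - 21) ≡ 33/45 mod 47. 45⁻¹ ≡ 23 (mod 47) since 45·23 = 1035 ≡ 1, so λ ≡ 7.
  x = λ² - 21 - 19 = 49 - 40 ≡ 9; y = λ·(21 - 9) - 30 ≡ 7. → (9, 7)
4P: (9, 7) + (19, 16). λ = (16 - 7)/(19 - 9) ≡ 9/10 mod 47. 10⁻¹ ≡ 33 (mod 47), so λ ≡ 15.
  x = λ² - 9 - 19 = 225 - 28 ≡ 9; y = λ·(9 - 9) - 7 ≡ 40. → (9, 40)
5P: (9, 40) + (19, 16). λ = (16 - 40)/(19 - 9) ≡ 23/10 mod 47. 10⁻¹ ≡ 33 (mod 47), so λ ≡ 7.
  x = λ² - 9 - 19 = 49 - 28 ≡ 21; y = λ·(9 - 21) - 40 ≡ 17. → (21, 17)
6P: (21, 17) + (19, 16). λ = (16 - 17)/(19 - 21) ≡ 46/45 mod 47. 45⁻¹ ≡ 23 (mod 47), so λ ≡ 24.
  x = λ² - 21 - 19 = 576 - 40 ≡ 19; y = λ·(21 - 19) - 17 ≡ 31. → (19, 31)
7P: (19, 31) + (19, 16): same x and y₁ ≡ -y₂, so the sum is the point at infinity.
7P = the point at infinity, so the order is 7.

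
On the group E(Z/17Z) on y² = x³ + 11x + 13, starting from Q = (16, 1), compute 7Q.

(2, 14)

Repeated addition: build up to 7Q.
2Q: tangent at (16, 1): λ = (3·16² + 11)/(2·1) ≡ 14/2. 2⁻¹ ≡ 9 (mod 17), so λ ≡ 14·9 ≡ 7.
  x = λ² - 16 - 16 = 49 - 32 ≡ 0; y = λ·(16 - 0) - 1 ≡ 9. → (0, 9)
3Q: (0, 9) + (16, 1). λ = (1 - 9)/(16 - 0) ≡ 9/16 mod 17. 16⁻¹ ≡ 16 (mod 17) since 16·16 = 256 ≡ 1, so λ ≡ 8.
  x = λ² - 0 - 16 = 64 - 16 ≡ 14; y = λ·(0 - 14) - 9 ≡ 15. → (14, 15)
4Q: (14, 15) + (16, 1). λ = (1 - 15)/(16 - 14) ≡ 3/2 mod 17. 2⁻¹ ≡ 9 (mod 17) since 2·9 = 18 ≡ 1, so λ ≡ 10.
  x = λ² - 14 - 16 = 100 - 30 ≡ 2; y = λ·(14 - 2) - 15 ≡ 3. → (2, 3)
5Q: (2, 3) + (16, 1). λ = (1 - 3)/(16 - 2) ≡ 15/14 mod 17. 14⁻¹ ≡ 11 (mod 17), so λ ≡ 12.
  x = λ² - 2 - 16 = 144 - 18 ≡ 7; y = λ·(2 - 7) - 3 ≡ 5. → (7, 5)
6Q: (7, 5) + (16, 1). λ = (1 - 5)/(16 - 7) ≡ 13/9 mod 17. 9⁻¹ ≡ 2 (mod 17) since 9·2 = 18 ≡ 1, so λ ≡ 9.
  x = λ² - 7 - 16 = 81 - 23 ≡ 7; y = λ·(7 - 7) - 5 ≡ 12. → (7, 12)
7Q: (7, 12) + (16, 1). λ = (1 - 12)/(16 - 7) ≡ 6/9 mod 17. 9⁻¹ ≡ 2 (mod 17), so λ ≡ 12.
  x = λ² - 7 - 16 = 144 - 23 ≡ 2; y = λ·(7 - 2) - 12 ≡ 14. → (2, 14)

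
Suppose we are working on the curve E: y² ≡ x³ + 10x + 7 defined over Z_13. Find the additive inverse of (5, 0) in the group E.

(5, 0)

-(5, 0) = (5, -0 mod 13) = (5, 0).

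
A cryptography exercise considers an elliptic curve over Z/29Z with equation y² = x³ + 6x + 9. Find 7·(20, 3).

Write G = (20, 3).
Repeated addition: build up to 7G.
2G: tangent at (20, 3): λ = (3·20² + 6)/(2·3) ≡ 17/6. 6⁻¹ ≡ 5 (mod 29) since 6·5 = 30 ≡ 1, so λ ≡ 17·5 ≡ 27.
  x = λ² - 20 - 20 = 729 - 40 ≡ 22; y = λ·(20 - 22) - 3 ≡ 1. → (22, 1)
3G: (22, 1) + (20, 3). λ = (3 - 1)/(20 - 22) ≡ 2/27 mod 29. 27⁻¹ ≡ 14 (mod 29), so λ ≡ 28.
  x = λ² - 22 - 20 = 784 - 42 ≡ 17; y = λ·(22 - 17) - 1 ≡ 23. → (17, 23)
4G: (17, 23) + (20, 3). λ = (3 - 23)/(20 - 17) ≡ 9/3 mod 29. 3⁻¹ ≡ 10 (mod 29), so λ ≡ 3.
  x = λ² - 17 - 20 = 9 - 37 ≡ 1; y = λ·(17 - 1) - 23 ≡ 25. → (1, 25)
5G: (1, 25) + (20, 3). λ = (3 - 25)/(20 - 1) ≡ 7/19 mod 29. 19⁻¹ ≡ 26 (mod 29), so λ ≡ 8.
  x = λ² - 1 - 20 = 64 - 21 ≡ 14; y = λ·(1 - 14) - 25 ≡ 16. → (14, 16)
6G: (14, 16) + (20, 3). λ = (3 - 16)/(20 - 14) ≡ 16/6 mod 29. 6⁻¹ ≡ 5 (mod 29), so λ ≡ 22.
  x = λ² - 14 - 20 = 484 - 34 ≡ 15; y = λ·(14 - 15) - 16 ≡ 20. → (15, 20)
7G: (15, 20) + (20, 3). λ = (3 - 20)/(20 - 15) ≡ 12/5 mod 29. 5⁻¹ ≡ 6 (mod 29), so λ ≡ 14.
  x = λ² - 15 - 20 = 196 - 35 ≡ 16; y = λ·(15 - 16) - 20 ≡ 24. → (16, 24)

(16, 24)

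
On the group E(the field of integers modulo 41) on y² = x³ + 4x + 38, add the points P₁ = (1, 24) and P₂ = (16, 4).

(1, 24) + (16, 4). λ = (4 - 24)/(16 - 1) ≡ 21/15 mod 41. 15⁻¹ ≡ 11 (mod 41) since 15·11 = 165 ≡ 1, so λ ≡ 26.
  x = λ² - 1 - 16 = 676 - 17 ≡ 3; y = λ·(1 - 3) - 24 ≡ 6. → (3, 6)

(3, 6)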